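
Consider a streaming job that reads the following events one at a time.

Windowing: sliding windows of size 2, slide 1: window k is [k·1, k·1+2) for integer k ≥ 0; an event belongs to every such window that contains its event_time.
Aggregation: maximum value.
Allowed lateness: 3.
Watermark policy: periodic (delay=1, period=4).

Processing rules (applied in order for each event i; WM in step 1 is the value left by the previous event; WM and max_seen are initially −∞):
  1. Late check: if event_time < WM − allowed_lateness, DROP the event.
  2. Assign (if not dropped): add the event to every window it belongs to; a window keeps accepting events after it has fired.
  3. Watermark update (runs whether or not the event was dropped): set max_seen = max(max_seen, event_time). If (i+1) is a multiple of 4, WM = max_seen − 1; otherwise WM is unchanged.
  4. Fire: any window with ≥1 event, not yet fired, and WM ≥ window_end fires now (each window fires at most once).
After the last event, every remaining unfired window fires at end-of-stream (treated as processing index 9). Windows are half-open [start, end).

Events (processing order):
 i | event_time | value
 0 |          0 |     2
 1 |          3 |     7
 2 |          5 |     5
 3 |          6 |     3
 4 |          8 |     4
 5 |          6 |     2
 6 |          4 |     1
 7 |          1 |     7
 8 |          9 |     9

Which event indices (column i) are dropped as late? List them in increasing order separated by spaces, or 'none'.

7

i=0 t=0 v=2: → [0,2); WM=−∞
i=1 t=3 v=7: → [3,5),[2,4); WM=−∞
i=2 t=5 v=5: → [5,7),[4,6); WM=−∞
i=3 t=6 v=3: → [6,8),[5,7); WM=5; [0,2) fires=2 [2,4) fires=7 [3,5) fires=7
i=4 t=8 v=4: → [8,10),[7,9); WM=5
i=5 t=6 v=2: → [6,8),[5,7); WM=5
i=6 t=4 v=1: → [4,6),[3,5); WM=5
i=7 t=1 v=7: DROP (t<5-3); WM=7; [4,6) fires=5 [5,7) fires=5
i=8 t=9 v=9: → [9,11),[8,10); WM=7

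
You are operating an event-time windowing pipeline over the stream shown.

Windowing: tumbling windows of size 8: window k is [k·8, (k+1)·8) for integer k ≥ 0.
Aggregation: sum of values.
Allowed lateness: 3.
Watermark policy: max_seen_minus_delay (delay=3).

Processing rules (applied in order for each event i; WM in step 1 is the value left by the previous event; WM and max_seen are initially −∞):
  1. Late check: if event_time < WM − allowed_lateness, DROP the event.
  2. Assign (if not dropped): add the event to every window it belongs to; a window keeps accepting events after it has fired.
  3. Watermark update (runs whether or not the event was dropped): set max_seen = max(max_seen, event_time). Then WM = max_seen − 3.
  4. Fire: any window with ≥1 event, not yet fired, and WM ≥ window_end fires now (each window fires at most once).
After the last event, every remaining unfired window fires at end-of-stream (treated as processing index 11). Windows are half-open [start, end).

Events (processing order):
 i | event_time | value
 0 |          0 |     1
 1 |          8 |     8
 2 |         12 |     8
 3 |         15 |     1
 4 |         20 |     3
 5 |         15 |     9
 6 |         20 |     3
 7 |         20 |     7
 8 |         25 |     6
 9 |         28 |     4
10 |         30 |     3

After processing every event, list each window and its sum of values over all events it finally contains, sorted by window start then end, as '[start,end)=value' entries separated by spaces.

i=0 t=0 v=1: → [0,8); WM=-3
i=1 t=8 v=8: → [8,16); WM=5
i=2 t=12 v=8: → [8,16); WM=9; [0,8) fires=1
i=3 t=15 v=1: → [8,16); WM=12
i=4 t=20 v=3: → [16,24); WM=17; [8,16) fires=17
i=5 t=15 v=9: → [8,16); WM=17
i=6 t=20 v=3: → [16,24); WM=17
i=7 t=20 v=7: → [16,24); WM=17
i=8 t=25 v=6: → [24,32); WM=22
i=9 t=28 v=4: → [24,32); WM=25; [16,24) fires=13
i=10 t=30 v=3: → [24,32); WM=27

[0,8)=1 [8,16)=26 [16,24)=13 [24,32)=13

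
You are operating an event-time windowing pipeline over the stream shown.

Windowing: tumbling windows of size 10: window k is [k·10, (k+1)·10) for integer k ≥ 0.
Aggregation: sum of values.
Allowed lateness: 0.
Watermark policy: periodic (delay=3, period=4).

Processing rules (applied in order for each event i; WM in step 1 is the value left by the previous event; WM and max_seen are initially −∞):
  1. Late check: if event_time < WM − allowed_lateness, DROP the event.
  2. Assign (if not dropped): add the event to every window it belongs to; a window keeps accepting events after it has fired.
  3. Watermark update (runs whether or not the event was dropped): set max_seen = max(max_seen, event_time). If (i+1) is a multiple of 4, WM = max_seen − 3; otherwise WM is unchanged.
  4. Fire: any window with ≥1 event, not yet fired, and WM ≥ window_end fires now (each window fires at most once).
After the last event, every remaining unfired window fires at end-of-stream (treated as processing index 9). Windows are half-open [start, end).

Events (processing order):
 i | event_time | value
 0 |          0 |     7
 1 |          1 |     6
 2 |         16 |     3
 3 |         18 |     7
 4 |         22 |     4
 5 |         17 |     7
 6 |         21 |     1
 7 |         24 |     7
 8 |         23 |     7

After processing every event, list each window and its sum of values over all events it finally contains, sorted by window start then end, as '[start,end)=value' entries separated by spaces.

i=0 t=0 v=7: → [0,10); WM=−∞
i=1 t=1 v=6: → [0,10); WM=−∞
i=2 t=16 v=3: → [10,20); WM=−∞
i=3 t=18 v=7: → [10,20); WM=15; [0,10) fires=13
i=4 t=22 v=4: → [20,30); WM=15
i=5 t=17 v=7: → [10,20); WM=15
i=6 t=21 v=1: → [20,30); WM=15
i=7 t=24 v=7: → [20,30); WM=21; [10,20) fires=17
i=8 t=23 v=7: → [20,30); WM=21

[0,10)=13 [10,20)=17 [20,30)=19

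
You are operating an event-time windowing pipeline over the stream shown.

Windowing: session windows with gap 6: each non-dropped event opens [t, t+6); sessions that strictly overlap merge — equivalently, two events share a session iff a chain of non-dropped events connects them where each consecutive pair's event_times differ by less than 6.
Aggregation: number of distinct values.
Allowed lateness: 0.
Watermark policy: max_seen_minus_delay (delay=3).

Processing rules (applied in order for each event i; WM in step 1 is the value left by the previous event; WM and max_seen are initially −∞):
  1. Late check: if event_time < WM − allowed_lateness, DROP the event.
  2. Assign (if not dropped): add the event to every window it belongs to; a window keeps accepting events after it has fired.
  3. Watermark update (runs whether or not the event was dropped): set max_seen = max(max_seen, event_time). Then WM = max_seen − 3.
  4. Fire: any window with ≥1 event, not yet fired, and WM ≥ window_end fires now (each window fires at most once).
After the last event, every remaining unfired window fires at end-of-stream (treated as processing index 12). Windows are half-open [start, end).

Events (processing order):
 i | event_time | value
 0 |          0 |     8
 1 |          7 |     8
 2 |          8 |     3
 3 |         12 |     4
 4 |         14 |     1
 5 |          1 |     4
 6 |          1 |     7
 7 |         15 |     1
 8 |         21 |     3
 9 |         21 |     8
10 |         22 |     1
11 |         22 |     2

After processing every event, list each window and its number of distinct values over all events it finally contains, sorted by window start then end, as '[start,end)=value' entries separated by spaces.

[0,6)=1 [7,21)=4 [21,28)=4

i=0 t=0 v=8: → [0,6); WM=-3
i=1 t=7 v=8: → [7,13); WM=4
i=2 t=8 v=3: → [7,14); WM=5
i=3 t=12 v=4: → [7,18); WM=9
i=4 t=14 v=1: → [7,20); WM=11
i=5 t=1 v=4: DROP (t<11-0); WM=11
i=6 t=1 v=7: DROP (t<11-0); WM=11
i=7 t=15 v=1: → [7,21); WM=12
i=8 t=21 v=3: → [21,27); WM=18
i=9 t=21 v=8: → [21,27); WM=18
i=10 t=22 v=1: → [21,28); WM=19
i=11 t=22 v=2: → [21,28); WM=19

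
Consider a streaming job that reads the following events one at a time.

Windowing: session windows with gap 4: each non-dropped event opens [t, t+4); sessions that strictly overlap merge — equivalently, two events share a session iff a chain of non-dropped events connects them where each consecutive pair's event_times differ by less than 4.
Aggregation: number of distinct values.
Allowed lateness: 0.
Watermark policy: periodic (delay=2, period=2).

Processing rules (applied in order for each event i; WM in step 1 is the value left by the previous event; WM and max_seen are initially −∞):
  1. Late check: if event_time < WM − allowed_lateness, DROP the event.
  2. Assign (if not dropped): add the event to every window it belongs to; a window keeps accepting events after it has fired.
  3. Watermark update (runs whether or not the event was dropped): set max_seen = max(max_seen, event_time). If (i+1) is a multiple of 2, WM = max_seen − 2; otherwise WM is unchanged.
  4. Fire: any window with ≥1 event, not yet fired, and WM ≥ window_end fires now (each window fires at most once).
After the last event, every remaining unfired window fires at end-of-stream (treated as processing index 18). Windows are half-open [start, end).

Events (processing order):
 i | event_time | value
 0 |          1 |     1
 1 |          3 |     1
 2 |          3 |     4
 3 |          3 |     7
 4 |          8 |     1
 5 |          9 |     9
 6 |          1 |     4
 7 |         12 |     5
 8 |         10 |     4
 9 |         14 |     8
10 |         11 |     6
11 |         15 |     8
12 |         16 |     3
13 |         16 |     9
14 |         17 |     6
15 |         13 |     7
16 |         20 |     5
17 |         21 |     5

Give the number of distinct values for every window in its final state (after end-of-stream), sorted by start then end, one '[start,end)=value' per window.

i=0 t=1 v=1: → [1,5); WM=−∞
i=1 t=3 v=1: → [1,7); WM=1
i=2 t=3 v=4: → [1,7); WM=1
i=3 t=3 v=7: → [1,7); WM=1
i=4 t=8 v=1: → [8,12); WM=1
i=5 t=9 v=9: → [8,13); WM=7
i=6 t=1 v=4: DROP (t<7-0); WM=7
i=7 t=12 v=5: → [8,16); WM=10
i=8 t=10 v=4: → [8,16); WM=10
i=9 t=14 v=8: → [8,18); WM=12
i=10 t=11 v=6: DROP (t<12-0); WM=12
i=11 t=15 v=8: → [8,19); WM=13
i=12 t=16 v=3: → [8,20); WM=13
i=13 t=16 v=9: → [8,20); WM=14
i=14 t=17 v=6: → [8,21); WM=14
i=15 t=13 v=7: DROP (t<14-0); WM=15
i=16 t=20 v=5: → [8,24); WM=15
i=17 t=21 v=5: → [8,25); WM=19

[1,7)=3 [8,25)=7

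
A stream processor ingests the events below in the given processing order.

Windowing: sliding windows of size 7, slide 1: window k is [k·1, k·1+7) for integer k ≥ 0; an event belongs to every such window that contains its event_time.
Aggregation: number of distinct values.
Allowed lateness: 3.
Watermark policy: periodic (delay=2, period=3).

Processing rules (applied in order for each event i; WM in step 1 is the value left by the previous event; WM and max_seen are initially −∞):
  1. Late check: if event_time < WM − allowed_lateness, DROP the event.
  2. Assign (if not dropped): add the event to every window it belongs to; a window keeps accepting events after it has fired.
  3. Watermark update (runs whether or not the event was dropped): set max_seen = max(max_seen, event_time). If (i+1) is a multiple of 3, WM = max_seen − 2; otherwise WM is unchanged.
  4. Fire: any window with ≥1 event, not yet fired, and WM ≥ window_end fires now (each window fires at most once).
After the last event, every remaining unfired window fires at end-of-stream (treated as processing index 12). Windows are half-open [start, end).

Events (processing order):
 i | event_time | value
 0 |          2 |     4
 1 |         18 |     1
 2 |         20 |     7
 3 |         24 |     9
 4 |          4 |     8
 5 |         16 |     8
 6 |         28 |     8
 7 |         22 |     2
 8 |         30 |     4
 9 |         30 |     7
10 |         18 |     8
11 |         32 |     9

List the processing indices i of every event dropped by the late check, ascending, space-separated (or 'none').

i=0 t=2 v=4: → [2,9),[1,8),[0,7); WM=−∞
i=1 t=18 v=1: → [18,25),[17,24),[16,23),[15,22),[14,21),[13,20),[12,19); WM=−∞
i=2 t=20 v=7: → [20,27),[19,26),[18,25),[17,24),[16,23),[15,22),[14,21); WM=18; [0,7) fires=1 [1,8) fires=1 [2,9) fires=1
i=3 t=24 v=9: → [24,31),[23,30),[22,29),[21,28),[20,27),[19,26),[18,25); WM=18
i=4 t=4 v=8: DROP (t<18-3); WM=18
i=5 t=16 v=8: → [16,23),[15,22),[14,21),[13,20),[12,19),[11,18),[10,17); WM=22; [10,17) fires=1 [11,18) fires=1 [12,19) fires=2 [13,20) fires=2 [14,21) fires=3 [15,22) fires=3
i=6 t=28 v=8: → [28,35),[27,34),[26,33),[25,32),[24,31),[23,30),[22,29); WM=22
i=7 t=22 v=2: → [22,29),[21,28),[20,27),[19,26),[18,25),[17,24),[16,23); WM=22
i=8 t=30 v=4: → [30,37),[29,36),[28,35),[27,34),[26,33),[25,32),[24,31); WM=28; [16,23) fires=4 [17,24) fires=3 [18,25) fires=4 [19,26) fires=3 [20,27) fires=3 [21,28) fires=2
i=9 t=30 v=7: → [30,37),[29,36),[28,35),[27,34),[26,33),[25,32),[24,31); WM=28
i=10 t=18 v=8: DROP (t<28-3); WM=28
i=11 t=32 v=9: → [32,39),[31,38),[30,37),[29,36),[28,35),[27,34),[26,33); WM=30; [22,29) fires=3 [23,30) fires=2

4 10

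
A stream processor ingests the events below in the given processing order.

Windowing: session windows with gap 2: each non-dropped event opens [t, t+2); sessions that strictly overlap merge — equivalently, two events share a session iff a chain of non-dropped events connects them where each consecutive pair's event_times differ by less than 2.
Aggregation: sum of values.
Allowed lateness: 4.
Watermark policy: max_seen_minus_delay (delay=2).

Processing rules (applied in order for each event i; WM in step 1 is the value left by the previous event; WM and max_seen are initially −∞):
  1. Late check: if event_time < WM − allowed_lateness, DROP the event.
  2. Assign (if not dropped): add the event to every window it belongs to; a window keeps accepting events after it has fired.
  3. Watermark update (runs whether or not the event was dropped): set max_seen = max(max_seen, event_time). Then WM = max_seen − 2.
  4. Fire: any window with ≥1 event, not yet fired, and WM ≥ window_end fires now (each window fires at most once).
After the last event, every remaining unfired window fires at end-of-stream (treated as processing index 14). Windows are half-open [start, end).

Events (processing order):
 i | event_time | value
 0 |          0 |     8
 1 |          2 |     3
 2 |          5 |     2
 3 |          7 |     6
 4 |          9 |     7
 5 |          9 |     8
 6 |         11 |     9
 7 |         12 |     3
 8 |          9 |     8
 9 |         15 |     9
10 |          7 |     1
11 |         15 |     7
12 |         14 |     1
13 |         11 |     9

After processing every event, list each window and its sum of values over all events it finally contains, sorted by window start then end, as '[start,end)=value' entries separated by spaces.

i=0 t=0 v=8: → [0,2); WM=-2
i=1 t=2 v=3: → [2,4); WM=0
i=2 t=5 v=2: → [5,7); WM=3
i=3 t=7 v=6: → [7,9); WM=5
i=4 t=9 v=7: → [9,11); WM=7
i=5 t=9 v=8: → [9,11); WM=7
i=6 t=11 v=9: → [11,13); WM=9
i=7 t=12 v=3: → [11,14); WM=10
i=8 t=9 v=8: → [9,11); WM=10
i=9 t=15 v=9: → [15,17); WM=13
i=10 t=7 v=1: DROP (t<13-4); WM=13
i=11 t=15 v=7: → [15,17); WM=13
i=12 t=14 v=1: → [14,17); WM=13
i=13 t=11 v=9: → [11,14); WM=13

[0,2)=8 [2,4)=3 [5,7)=2 [7,9)=6 [9,11)=23 [11,14)=21 [14,17)=17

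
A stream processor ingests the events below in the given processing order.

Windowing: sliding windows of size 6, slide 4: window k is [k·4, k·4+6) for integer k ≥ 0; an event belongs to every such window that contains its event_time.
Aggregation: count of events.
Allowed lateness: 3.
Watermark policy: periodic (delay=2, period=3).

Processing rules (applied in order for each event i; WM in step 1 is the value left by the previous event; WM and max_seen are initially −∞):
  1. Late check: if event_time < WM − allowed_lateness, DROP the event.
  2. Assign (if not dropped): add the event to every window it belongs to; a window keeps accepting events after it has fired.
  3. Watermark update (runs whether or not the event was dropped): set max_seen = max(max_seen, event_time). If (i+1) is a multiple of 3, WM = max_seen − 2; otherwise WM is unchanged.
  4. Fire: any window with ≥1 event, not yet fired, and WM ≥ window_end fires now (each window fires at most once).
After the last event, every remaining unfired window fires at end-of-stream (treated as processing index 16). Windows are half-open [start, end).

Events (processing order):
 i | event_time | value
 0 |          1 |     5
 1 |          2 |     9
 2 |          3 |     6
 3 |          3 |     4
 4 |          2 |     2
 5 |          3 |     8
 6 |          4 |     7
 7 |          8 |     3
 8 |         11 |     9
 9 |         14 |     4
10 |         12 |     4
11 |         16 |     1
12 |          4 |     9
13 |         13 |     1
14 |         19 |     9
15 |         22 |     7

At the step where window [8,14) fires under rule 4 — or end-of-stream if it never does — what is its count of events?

3

i=0 t=1 v=5: → [0,6); WM=−∞
i=1 t=2 v=9: → [0,6); WM=−∞
i=2 t=3 v=6: → [0,6); WM=1
i=3 t=3 v=4: → [0,6); WM=1
i=4 t=2 v=2: → [0,6); WM=1
i=5 t=3 v=8: → [0,6); WM=1
i=6 t=4 v=7: → [4,10),[0,6); WM=1
i=7 t=8 v=3: → [8,14),[4,10); WM=1
i=8 t=11 v=9: → [8,14); WM=9; [0,6) fires=7
i=9 t=14 v=4: → [12,18); WM=9
i=10 t=12 v=4: → [12,18),[8,14); WM=9
i=11 t=16 v=1: → [16,22),[12,18); WM=14; [4,10) fires=2 [8,14) fires=3
i=12 t=4 v=9: DROP (t<14-3); WM=14
i=13 t=13 v=1: → [12,18),[8,14); WM=14
i=14 t=19 v=9: → [16,22); WM=17
i=15 t=22 v=7: → [20,26); WM=17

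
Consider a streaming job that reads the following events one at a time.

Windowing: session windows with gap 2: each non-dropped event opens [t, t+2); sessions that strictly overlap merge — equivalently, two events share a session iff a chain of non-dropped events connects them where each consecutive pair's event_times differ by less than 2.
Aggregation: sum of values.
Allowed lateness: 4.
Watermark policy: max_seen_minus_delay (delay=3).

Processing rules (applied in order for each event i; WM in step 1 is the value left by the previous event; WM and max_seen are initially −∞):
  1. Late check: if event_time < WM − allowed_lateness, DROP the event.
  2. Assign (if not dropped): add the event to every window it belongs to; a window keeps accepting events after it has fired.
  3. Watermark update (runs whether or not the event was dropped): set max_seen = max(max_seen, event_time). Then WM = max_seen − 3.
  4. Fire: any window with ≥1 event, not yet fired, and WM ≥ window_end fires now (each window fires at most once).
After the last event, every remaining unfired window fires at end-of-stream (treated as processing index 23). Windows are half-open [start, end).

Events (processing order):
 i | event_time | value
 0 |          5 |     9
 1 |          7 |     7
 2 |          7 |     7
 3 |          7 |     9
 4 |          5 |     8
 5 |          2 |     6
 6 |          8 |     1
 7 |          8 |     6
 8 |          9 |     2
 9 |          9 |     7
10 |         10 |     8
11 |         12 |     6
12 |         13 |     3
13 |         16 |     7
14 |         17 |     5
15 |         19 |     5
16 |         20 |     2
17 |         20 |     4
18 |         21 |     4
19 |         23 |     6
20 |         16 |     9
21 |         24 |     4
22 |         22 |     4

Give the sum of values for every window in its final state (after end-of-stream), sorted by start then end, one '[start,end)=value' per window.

i=0 t=5 v=9: → [5,7); WM=2
i=1 t=7 v=7: → [7,9); WM=4
i=2 t=7 v=7: → [7,9); WM=4
i=3 t=7 v=9: → [7,9); WM=4
i=4 t=5 v=8: → [5,7); WM=4
i=5 t=2 v=6: → [2,4); WM=4
i=6 t=8 v=1: → [7,10); WM=5
i=7 t=8 v=6: → [7,10); WM=5
i=8 t=9 v=2: → [7,11); WM=6
i=9 t=9 v=7: → [7,11); WM=6
i=10 t=10 v=8: → [7,12); WM=7
i=11 t=12 v=6: → [12,14); WM=9
i=12 t=13 v=3: → [12,15); WM=10
i=13 t=16 v=7: → [16,18); WM=13
i=14 t=17 v=5: → [16,19); WM=14
i=15 t=19 v=5: → [19,21); WM=16
i=16 t=20 v=2: → [19,22); WM=17
i=17 t=20 v=4: → [19,22); WM=17
i=18 t=21 v=4: → [19,23); WM=18
i=19 t=23 v=6: → [23,25); WM=20
i=20 t=16 v=9: → [16,19); WM=20
i=21 t=24 v=4: → [23,26); WM=21
i=22 t=22 v=4: → [19,26); WM=21

[2,4)=6 [5,7)=17 [7,12)=47 [12,15)=9 [16,19)=21 [19,26)=29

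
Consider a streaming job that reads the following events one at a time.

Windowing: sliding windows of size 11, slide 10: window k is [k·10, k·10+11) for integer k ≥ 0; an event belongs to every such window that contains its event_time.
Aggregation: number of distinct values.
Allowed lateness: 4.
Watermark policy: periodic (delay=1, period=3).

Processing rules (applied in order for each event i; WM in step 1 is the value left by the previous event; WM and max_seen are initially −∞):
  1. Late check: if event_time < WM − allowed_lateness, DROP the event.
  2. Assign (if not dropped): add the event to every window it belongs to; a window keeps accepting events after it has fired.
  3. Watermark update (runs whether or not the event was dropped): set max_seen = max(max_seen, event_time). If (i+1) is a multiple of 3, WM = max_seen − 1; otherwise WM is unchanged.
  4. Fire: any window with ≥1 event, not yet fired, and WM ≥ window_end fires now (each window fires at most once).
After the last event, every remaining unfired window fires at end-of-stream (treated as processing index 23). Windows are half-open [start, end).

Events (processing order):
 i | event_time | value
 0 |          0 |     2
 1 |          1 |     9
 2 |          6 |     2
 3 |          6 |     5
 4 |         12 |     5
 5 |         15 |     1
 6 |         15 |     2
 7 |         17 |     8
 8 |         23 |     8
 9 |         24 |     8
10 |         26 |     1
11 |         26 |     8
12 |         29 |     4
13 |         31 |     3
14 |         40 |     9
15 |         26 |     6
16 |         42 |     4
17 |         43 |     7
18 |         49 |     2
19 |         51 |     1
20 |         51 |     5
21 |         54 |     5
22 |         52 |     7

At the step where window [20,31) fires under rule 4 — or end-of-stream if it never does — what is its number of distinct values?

i=0 t=0 v=2: → [0,11); WM=−∞
i=1 t=1 v=9: → [0,11); WM=−∞
i=2 t=6 v=2: → [0,11); WM=5
i=3 t=6 v=5: → [0,11); WM=5
i=4 t=12 v=5: → [10,21); WM=5
i=5 t=15 v=1: → [10,21); WM=14; [0,11) fires=3
i=6 t=15 v=2: → [10,21); WM=14
i=7 t=17 v=8: → [10,21); WM=14
i=8 t=23 v=8: → [20,31); WM=22; [10,21) fires=4
i=9 t=24 v=8: → [20,31); WM=22
i=10 t=26 v=1: → [20,31); WM=22
i=11 t=26 v=8: → [20,31); WM=25
i=12 t=29 v=4: → [20,31); WM=25
i=13 t=31 v=3: → [30,41); WM=25
i=14 t=40 v=9: → [40,51),[30,41); WM=39; [20,31) fires=3
i=15 t=26 v=6: DROP (t<39-4); WM=39
i=16 t=42 v=4: → [40,51); WM=39
i=17 t=43 v=7: → [40,51); WM=42; [30,41) fires=2
i=18 t=49 v=2: → [40,51); WM=42
i=19 t=51 v=1: → [50,61); WM=42
i=20 t=51 v=5: → [50,61); WM=50
i=21 t=54 v=5: → [50,61); WM=50
i=22 t=52 v=7: → [50,61); WM=50

3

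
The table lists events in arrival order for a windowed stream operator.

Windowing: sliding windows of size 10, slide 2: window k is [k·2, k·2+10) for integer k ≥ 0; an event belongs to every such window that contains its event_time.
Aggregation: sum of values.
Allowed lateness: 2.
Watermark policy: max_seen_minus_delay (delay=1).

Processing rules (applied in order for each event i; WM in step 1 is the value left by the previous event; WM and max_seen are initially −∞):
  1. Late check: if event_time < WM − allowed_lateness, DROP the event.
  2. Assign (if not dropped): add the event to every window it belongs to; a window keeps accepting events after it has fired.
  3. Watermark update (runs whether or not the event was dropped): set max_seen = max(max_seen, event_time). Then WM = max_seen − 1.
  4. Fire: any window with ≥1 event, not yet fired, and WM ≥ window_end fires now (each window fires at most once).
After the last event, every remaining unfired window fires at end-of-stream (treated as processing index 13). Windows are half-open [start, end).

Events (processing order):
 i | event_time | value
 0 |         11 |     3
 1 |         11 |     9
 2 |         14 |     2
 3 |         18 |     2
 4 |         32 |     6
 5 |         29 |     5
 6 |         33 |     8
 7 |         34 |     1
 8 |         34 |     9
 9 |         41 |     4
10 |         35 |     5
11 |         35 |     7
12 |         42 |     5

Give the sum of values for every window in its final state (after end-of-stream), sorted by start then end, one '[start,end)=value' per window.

i=0 t=11 v=3: → [10,20),[8,18),[6,16),[4,14),[2,12); WM=10
i=1 t=11 v=9: → [10,20),[8,18),[6,16),[4,14),[2,12); WM=10
i=2 t=14 v=2: → [14,24),[12,22),[10,20),[8,18),[6,16); WM=13; [2,12) fires=12
i=3 t=18 v=2: → [18,28),[16,26),[14,24),[12,22),[10,20); WM=17; [4,14) fires=12 [6,16) fires=14
i=4 t=32 v=6: → [32,42),[30,40),[28,38),[26,36),[24,34); WM=31; [8,18) fires=14 [10,20) fires=16 [12,22) fires=4 [14,24) fires=4 [16,26) fires=2 [18,28) fires=2
i=5 t=29 v=5: → [28,38),[26,36),[24,34),[22,32),[20,30); WM=31; [20,30) fires=5
i=6 t=33 v=8: → [32,42),[30,40),[28,38),[26,36),[24,34); WM=32; [22,32) fires=5
i=7 t=34 v=1: → [34,44),[32,42),[30,40),[28,38),[26,36); WM=33
i=8 t=34 v=9: → [34,44),[32,42),[30,40),[28,38),[26,36); WM=33
i=9 t=41 v=4: → [40,50),[38,48),[36,46),[34,44),[32,42); WM=40; [24,34) fires=19 [26,36) fires=29 [28,38) fires=29 [30,40) fires=24
i=10 t=35 v=5: DROP (t<40-2); WM=40
i=11 t=35 v=7: DROP (t<40-2); WM=40
i=12 t=42 v=5: → [42,52),[40,50),[38,48),[36,46),[34,44); WM=41

[2,12)=12 [4,14)=12 [6,16)=14 [8,18)=14 [10,20)=16 [12,22)=4 [14,24)=4 [16,26)=2 [18,28)=2 [20,30)=5 [22,32)=5 [24,34)=19 [26,36)=29 [28,38)=29 [30,40)=24 [32,42)=28 [34,44)=19 [36,46)=9 [38,48)=9 [40,50)=9 [42,52)=5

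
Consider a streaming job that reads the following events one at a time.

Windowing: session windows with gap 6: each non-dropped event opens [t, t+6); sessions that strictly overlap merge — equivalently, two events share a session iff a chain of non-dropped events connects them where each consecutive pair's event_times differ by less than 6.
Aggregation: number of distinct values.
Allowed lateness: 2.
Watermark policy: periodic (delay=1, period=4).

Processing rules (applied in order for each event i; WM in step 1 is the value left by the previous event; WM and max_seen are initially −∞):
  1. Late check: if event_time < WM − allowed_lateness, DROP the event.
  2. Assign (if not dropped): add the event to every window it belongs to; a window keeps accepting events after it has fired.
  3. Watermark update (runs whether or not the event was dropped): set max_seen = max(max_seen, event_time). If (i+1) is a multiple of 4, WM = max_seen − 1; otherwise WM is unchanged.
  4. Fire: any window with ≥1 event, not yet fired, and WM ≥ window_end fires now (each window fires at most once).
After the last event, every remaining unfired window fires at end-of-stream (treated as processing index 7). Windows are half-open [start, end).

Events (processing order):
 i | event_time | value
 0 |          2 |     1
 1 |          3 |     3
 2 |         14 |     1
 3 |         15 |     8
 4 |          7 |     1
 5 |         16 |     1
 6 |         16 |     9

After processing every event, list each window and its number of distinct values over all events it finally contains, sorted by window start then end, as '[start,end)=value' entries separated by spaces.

i=0 t=2 v=1: → [2,8); WM=−∞
i=1 t=3 v=3: → [2,9); WM=−∞
i=2 t=14 v=1: → [14,20); WM=−∞
i=3 t=15 v=8: → [14,21); WM=14
i=4 t=7 v=1: DROP (t<14-2); WM=14
i=5 t=16 v=1: → [14,22); WM=14
i=6 t=16 v=9: → [14,22); WM=14

[2,9)=2 [14,22)=3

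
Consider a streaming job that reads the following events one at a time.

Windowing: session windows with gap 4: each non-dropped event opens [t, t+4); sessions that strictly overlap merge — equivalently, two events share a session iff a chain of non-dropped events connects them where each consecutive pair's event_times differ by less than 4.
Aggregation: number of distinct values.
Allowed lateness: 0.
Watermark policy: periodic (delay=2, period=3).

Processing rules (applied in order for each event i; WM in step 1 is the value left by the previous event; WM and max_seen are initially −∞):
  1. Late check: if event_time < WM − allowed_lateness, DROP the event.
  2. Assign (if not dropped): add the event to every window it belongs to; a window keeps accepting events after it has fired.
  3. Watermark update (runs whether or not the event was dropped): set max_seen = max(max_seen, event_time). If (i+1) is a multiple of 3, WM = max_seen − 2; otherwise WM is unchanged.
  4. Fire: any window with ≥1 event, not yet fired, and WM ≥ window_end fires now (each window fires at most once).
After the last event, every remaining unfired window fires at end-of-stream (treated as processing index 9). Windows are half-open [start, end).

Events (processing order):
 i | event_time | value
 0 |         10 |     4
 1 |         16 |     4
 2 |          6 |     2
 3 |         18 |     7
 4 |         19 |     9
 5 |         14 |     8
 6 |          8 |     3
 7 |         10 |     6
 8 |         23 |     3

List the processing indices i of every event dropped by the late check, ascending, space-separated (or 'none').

6 7

i=0 t=10 v=4: → [10,14); WM=−∞
i=1 t=16 v=4: → [16,20); WM=−∞
i=2 t=6 v=2: → [6,10); WM=14
i=3 t=18 v=7: → [16,22); WM=14
i=4 t=19 v=9: → [16,23); WM=14
i=5 t=14 v=8: → [14,23); WM=17
i=6 t=8 v=3: DROP (t<17-0); WM=17
i=7 t=10 v=6: DROP (t<17-0); WM=17
i=8 t=23 v=3: → [23,27); WM=21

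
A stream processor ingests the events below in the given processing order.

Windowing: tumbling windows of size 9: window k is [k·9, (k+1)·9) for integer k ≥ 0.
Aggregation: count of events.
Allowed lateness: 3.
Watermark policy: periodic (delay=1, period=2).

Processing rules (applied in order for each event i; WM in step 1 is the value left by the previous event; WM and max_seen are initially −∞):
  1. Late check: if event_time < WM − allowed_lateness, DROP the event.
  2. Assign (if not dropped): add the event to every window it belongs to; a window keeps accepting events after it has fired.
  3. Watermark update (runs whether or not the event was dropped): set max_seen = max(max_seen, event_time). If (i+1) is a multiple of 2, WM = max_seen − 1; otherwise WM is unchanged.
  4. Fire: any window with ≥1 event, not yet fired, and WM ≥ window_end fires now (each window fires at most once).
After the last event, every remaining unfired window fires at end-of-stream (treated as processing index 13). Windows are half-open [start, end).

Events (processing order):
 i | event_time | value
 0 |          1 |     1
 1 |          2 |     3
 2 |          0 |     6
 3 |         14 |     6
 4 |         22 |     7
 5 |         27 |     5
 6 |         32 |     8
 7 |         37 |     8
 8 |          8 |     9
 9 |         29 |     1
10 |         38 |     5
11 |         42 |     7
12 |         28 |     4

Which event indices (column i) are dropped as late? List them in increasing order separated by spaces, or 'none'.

i=0 t=1 v=1: → [0,9); WM=−∞
i=1 t=2 v=3: → [0,9); WM=1
i=2 t=0 v=6: → [0,9); WM=1
i=3 t=14 v=6: → [9,18); WM=13; [0,9) fires=3
i=4 t=22 v=7: → [18,27); WM=13
i=5 t=27 v=5: → [27,36); WM=26; [9,18) fires=1
i=6 t=32 v=8: → [27,36); WM=26
i=7 t=37 v=8: → [36,45); WM=36; [18,27) fires=1 [27,36) fires=2
i=8 t=8 v=9: DROP (t<36-3); WM=36
i=9 t=29 v=1: DROP (t<36-3); WM=36
i=10 t=38 v=5: → [36,45); WM=36
i=11 t=42 v=7: → [36,45); WM=41
i=12 t=28 v=4: DROP (t<41-3); WM=41

8 9 12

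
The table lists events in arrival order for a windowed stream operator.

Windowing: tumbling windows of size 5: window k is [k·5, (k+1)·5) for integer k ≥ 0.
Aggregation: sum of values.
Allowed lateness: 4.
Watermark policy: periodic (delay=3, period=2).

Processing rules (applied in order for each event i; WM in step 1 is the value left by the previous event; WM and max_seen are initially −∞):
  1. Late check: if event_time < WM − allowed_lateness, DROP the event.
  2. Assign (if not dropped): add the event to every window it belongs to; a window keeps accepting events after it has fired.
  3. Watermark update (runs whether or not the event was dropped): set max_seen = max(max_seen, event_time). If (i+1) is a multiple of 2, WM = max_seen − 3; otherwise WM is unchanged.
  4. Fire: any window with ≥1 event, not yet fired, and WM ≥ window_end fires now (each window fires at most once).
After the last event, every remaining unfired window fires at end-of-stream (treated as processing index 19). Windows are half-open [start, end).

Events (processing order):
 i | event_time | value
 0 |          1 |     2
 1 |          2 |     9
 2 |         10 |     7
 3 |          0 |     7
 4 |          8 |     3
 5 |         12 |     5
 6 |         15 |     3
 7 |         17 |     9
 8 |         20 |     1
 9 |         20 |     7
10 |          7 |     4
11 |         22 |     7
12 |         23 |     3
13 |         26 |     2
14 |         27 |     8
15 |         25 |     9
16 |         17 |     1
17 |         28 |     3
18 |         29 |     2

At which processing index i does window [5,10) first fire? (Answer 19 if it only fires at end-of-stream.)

7

i=0 t=1 v=2: → [0,5); WM=−∞
i=1 t=2 v=9: → [0,5); WM=-1
i=2 t=10 v=7: → [10,15); WM=-1
i=3 t=0 v=7: → [0,5); WM=7; [0,5) fires=18
i=4 t=8 v=3: → [5,10); WM=7
i=5 t=12 v=5: → [10,15); WM=9
i=6 t=15 v=3: → [15,20); WM=9
i=7 t=17 v=9: → [15,20); WM=14; [5,10) fires=3
i=8 t=20 v=1: → [20,25); WM=14
i=9 t=20 v=7: → [20,25); WM=17; [10,15) fires=12
i=10 t=7 v=4: DROP (t<17-4); WM=17
i=11 t=22 v=7: → [20,25); WM=19
i=12 t=23 v=3: → [20,25); WM=19
i=13 t=26 v=2: → [25,30); WM=23; [15,20) fires=12
i=14 t=27 v=8: → [25,30); WM=23
i=15 t=25 v=9: → [25,30); WM=24
i=16 t=17 v=1: DROP (t<24-4); WM=24
i=17 t=28 v=3: → [25,30); WM=25; [20,25) fires=18
i=18 t=29 v=2: → [25,30); WM=25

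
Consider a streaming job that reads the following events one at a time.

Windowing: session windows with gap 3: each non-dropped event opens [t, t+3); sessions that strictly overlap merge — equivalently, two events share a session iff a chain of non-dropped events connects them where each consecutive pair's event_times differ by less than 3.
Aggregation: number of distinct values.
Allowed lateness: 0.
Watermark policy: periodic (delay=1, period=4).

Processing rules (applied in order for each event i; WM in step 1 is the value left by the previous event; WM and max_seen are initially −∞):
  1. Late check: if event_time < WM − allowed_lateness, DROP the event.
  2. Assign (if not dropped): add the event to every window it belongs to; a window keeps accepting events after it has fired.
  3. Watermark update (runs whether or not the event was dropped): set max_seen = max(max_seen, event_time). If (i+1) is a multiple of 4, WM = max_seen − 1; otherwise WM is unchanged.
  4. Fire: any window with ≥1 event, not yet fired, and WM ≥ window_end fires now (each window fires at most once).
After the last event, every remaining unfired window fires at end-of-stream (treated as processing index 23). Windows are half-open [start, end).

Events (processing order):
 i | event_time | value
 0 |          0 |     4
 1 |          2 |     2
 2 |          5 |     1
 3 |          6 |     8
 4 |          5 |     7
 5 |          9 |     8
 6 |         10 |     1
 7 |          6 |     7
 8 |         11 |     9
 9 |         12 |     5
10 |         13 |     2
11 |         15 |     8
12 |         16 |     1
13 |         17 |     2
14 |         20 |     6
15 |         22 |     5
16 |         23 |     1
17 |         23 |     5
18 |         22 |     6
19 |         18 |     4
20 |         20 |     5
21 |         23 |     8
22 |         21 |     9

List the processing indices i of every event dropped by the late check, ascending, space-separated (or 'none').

19 20 22

i=0 t=0 v=4: → [0,3); WM=−∞
i=1 t=2 v=2: → [0,5); WM=−∞
i=2 t=5 v=1: → [5,8); WM=−∞
i=3 t=6 v=8: → [5,9); WM=5
i=4 t=5 v=7: → [5,9); WM=5
i=5 t=9 v=8: → [9,12); WM=5
i=6 t=10 v=1: → [9,13); WM=5
i=7 t=6 v=7: → [5,9); WM=9
i=8 t=11 v=9: → [9,14); WM=9
i=9 t=12 v=5: → [9,15); WM=9
i=10 t=13 v=2: → [9,16); WM=9
i=11 t=15 v=8: → [9,18); WM=14
i=12 t=16 v=1: → [9,19); WM=14
i=13 t=17 v=2: → [9,20); WM=14
i=14 t=20 v=6: → [20,23); WM=14
i=15 t=22 v=5: → [20,25); WM=21
i=16 t=23 v=1: → [20,26); WM=21
i=17 t=23 v=5: → [20,26); WM=21
i=18 t=22 v=6: → [20,26); WM=21
i=19 t=18 v=4: DROP (t<21-0); WM=22
i=20 t=20 v=5: DROP (t<22-0); WM=22
i=21 t=23 v=8: → [20,26); WM=22
i=22 t=21 v=9: DROP (t<22-0); WM=22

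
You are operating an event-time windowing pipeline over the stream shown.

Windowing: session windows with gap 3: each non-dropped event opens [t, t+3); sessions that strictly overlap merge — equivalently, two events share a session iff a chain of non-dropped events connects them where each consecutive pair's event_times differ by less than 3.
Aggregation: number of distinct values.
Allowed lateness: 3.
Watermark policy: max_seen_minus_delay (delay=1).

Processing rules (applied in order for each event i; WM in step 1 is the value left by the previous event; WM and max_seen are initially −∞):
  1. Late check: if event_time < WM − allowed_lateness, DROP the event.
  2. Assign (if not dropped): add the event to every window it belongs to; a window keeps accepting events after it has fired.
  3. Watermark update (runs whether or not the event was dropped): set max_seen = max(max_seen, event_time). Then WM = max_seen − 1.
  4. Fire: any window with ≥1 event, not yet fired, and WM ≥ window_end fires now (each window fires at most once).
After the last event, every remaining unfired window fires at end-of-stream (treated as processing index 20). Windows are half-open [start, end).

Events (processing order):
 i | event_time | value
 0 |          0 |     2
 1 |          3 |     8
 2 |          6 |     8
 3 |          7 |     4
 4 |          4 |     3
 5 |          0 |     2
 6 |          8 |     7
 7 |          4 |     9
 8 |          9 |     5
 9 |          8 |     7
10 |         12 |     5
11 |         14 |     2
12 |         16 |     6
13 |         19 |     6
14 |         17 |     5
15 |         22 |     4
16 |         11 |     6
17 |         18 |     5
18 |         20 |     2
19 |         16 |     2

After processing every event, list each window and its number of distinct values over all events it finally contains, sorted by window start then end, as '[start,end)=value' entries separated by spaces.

[0,3)=1 [3,12)=6 [12,25)=4

i=0 t=0 v=2: → [0,3); WM=-1
i=1 t=3 v=8: → [3,6); WM=2
i=2 t=6 v=8: → [6,9); WM=5
i=3 t=7 v=4: → [6,10); WM=6
i=4 t=4 v=3: → [3,10); WM=6
i=5 t=0 v=2: DROP (t<6-3); WM=6
i=6 t=8 v=7: → [3,11); WM=7
i=7 t=4 v=9: → [3,11); WM=7
i=8 t=9 v=5: → [3,12); WM=8
i=9 t=8 v=7: → [3,12); WM=8
i=10 t=12 v=5: → [12,15); WM=11
i=11 t=14 v=2: → [12,17); WM=13
i=12 t=16 v=6: → [12,19); WM=15
i=13 t=19 v=6: → [19,22); WM=18
i=14 t=17 v=5: → [12,22); WM=18
i=15 t=22 v=4: → [22,25); WM=21
i=16 t=11 v=6: DROP (t<21-3); WM=21
i=17 t=18 v=5: → [12,22); WM=21
i=18 t=20 v=2: → [12,25); WM=21
i=19 t=16 v=2: DROP (t<21-3); WM=21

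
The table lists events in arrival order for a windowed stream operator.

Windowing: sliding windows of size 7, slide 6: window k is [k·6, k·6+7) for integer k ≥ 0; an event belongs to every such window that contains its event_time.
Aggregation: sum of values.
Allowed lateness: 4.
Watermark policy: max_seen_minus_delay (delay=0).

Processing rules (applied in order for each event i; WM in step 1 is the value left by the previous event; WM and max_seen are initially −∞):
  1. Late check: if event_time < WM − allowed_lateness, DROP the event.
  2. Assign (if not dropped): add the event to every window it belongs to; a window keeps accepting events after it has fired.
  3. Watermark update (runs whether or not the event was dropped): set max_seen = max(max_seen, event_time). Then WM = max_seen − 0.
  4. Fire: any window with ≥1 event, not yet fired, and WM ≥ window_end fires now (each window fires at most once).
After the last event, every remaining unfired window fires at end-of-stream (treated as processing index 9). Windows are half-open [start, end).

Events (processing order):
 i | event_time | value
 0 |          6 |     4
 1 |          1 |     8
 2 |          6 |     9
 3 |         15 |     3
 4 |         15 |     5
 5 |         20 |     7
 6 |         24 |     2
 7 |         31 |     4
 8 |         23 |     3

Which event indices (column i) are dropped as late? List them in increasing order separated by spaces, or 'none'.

1 8

i=0 t=6 v=4: → [6,13),[0,7); WM=6
i=1 t=1 v=8: DROP (t<6-4); WM=6
i=2 t=6 v=9: → [6,13),[0,7); WM=6
i=3 t=15 v=3: → [12,19); WM=15; [0,7) fires=13 [6,13) fires=13
i=4 t=15 v=5: → [12,19); WM=15
i=5 t=20 v=7: → [18,25); WM=20; [12,19) fires=8
i=6 t=24 v=2: → [24,31),[18,25); WM=24
i=7 t=31 v=4: → [30,37); WM=31; [18,25) fires=9 [24,31) fires=2
i=8 t=23 v=3: DROP (t<31-4); WM=31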